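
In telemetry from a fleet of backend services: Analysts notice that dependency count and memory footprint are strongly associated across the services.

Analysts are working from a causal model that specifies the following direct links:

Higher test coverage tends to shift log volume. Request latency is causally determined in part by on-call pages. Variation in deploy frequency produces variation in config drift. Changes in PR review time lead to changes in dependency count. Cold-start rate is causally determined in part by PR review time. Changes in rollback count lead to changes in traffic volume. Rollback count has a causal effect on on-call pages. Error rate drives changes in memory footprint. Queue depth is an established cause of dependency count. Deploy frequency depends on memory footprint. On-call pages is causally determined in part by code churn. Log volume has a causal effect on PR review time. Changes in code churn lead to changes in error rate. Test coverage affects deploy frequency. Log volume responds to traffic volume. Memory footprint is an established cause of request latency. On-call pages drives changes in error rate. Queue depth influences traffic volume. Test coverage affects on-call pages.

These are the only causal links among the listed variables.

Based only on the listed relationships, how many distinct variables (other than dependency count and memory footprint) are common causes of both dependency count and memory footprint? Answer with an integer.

The common causes are: rollback count (to dependency count via rollback count → traffic volume → log volume → PR review time → dependency count; to memory footprint via rollback count → on-call pages → error rate → memory footprint); test coverage (to dependency count via test coverage → log volume → PR review time → dependency count; to memory footprint via test coverage → on-call pages → error rate → memory footprint).
Every other variable lacks a causal path to at least one of dependency count and memory footprint.

2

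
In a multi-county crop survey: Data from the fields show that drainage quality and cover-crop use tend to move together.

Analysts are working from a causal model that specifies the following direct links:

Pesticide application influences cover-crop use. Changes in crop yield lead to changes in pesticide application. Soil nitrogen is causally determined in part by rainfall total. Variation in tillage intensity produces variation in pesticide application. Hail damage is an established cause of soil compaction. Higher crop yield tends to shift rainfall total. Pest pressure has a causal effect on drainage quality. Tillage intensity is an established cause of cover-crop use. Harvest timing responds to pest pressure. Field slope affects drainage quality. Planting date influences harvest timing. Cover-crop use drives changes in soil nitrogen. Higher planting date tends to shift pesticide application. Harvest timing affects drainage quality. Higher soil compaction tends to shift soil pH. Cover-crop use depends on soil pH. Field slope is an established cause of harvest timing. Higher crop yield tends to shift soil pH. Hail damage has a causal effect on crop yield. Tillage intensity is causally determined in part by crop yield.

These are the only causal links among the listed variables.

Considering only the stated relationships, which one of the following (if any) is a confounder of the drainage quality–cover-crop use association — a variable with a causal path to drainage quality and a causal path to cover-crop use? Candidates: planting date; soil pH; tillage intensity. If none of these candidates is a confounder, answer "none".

Planting date causes drainage quality (planting date → harvest timing → drainage quality) and also causes cover-crop use (planting date → pesticide application → cover-crop use); it is a common cause of both.
Each of the other candidates lacks a causal path to at least one of drainage quality and cover-crop use, so they do not confound the relationship.

planting date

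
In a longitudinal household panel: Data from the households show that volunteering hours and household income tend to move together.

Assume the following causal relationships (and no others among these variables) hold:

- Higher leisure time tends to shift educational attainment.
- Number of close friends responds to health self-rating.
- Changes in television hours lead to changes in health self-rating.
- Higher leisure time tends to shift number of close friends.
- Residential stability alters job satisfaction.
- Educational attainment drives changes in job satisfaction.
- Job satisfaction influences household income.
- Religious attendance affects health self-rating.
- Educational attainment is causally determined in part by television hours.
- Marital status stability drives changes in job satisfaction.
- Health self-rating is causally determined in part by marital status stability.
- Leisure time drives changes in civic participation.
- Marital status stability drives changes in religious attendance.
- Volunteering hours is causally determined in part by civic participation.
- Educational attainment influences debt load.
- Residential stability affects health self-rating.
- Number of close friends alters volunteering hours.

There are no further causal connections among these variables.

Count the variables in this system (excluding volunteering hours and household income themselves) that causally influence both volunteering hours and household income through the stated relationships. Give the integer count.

4

The common causes are: leisure time (to volunteering hours via leisure time → civic participation → volunteering hours; to household income via leisure time → educational attainment → job satisfaction → household income); marital status stability (to volunteering hours via marital status stability → health self-rating → number of close friends → volunteering hours; to household income via marital status stability → job satisfaction → household income); residential stability (to volunteering hours via residential stability → health self-rating → number of close friends → volunteering hours; to household income via residential stability → job satisfaction → household income); television hours (to volunteering hours via television hours → health self-rating → number of close friends → volunteering hours; to household income via television hours → educational attainment → job satisfaction → household income).
Every other variable lacks a causal path to at least one of volunteering hours and household income.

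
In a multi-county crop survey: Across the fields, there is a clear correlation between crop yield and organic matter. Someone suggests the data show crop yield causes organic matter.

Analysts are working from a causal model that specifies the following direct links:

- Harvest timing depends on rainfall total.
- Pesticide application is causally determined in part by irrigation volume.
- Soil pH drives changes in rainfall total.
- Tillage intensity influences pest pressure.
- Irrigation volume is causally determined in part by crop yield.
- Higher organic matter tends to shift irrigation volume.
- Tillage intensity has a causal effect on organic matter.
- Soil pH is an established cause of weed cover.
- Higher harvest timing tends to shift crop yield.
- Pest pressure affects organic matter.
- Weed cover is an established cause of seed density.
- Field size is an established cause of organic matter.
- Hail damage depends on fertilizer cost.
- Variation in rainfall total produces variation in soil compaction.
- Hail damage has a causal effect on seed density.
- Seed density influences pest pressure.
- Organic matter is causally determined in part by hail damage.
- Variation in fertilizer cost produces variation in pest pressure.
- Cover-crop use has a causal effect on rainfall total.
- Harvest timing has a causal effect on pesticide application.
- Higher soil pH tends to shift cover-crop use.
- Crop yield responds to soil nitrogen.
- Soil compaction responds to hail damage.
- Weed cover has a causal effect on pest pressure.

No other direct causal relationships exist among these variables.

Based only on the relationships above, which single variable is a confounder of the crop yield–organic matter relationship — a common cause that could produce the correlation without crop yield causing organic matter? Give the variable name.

soil pH

Soil pH has a causal path to crop yield (soil pH → rainfall total → harvest timing → crop yield) and a separate causal path to organic matter (soil pH → weed cover → pest pressure → organic matter), so it is a common cause of both.
No stated relationship gives crop yield a causal route to organic matter, so the correlation is explained by the shared upstream cause rather than a direct effect.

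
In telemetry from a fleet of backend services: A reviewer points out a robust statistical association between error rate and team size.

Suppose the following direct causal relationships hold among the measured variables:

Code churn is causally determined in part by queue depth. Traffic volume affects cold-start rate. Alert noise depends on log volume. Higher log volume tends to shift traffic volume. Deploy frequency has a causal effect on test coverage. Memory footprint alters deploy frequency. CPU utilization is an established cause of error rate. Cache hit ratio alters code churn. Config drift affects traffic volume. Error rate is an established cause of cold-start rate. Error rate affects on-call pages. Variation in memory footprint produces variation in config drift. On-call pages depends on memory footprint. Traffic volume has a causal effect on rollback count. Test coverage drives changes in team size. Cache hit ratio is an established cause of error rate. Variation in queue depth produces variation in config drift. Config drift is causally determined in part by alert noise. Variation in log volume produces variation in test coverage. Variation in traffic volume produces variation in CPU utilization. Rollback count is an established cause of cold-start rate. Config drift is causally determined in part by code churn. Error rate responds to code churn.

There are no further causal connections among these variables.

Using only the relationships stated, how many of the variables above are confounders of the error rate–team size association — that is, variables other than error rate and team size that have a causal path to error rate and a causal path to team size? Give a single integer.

The common causes are: log volume (to error rate via log volume → traffic volume → CPU utilization → error rate; to team size via log volume → test coverage → team size); memory footprint (to error rate via memory footprint → config drift → traffic volume → CPU utilization → error rate; to team size via memory footprint → deploy frequency → test coverage → team size).
Every other variable lacks a causal path to at least one of error rate and team size.

2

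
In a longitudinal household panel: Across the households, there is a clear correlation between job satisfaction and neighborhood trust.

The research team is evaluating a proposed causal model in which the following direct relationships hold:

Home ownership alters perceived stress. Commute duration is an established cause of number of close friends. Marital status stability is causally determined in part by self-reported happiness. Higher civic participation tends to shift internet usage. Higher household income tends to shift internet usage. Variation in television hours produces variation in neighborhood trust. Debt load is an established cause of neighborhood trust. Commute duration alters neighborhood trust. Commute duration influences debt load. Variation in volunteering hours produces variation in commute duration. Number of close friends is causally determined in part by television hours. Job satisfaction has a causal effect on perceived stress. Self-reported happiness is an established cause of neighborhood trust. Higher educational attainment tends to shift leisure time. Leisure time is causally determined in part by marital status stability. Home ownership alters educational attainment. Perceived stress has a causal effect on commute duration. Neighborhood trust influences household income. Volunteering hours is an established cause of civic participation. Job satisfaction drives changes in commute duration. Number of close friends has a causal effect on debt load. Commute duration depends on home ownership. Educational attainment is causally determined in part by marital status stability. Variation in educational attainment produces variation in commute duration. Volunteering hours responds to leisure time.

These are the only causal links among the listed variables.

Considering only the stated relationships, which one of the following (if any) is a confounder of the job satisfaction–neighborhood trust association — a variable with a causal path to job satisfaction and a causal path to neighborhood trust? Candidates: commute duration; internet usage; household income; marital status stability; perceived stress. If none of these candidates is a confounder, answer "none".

none

None of the listed candidates has causal paths to both job satisfaction and neighborhood trust in the stated relationships, so none is a common cause.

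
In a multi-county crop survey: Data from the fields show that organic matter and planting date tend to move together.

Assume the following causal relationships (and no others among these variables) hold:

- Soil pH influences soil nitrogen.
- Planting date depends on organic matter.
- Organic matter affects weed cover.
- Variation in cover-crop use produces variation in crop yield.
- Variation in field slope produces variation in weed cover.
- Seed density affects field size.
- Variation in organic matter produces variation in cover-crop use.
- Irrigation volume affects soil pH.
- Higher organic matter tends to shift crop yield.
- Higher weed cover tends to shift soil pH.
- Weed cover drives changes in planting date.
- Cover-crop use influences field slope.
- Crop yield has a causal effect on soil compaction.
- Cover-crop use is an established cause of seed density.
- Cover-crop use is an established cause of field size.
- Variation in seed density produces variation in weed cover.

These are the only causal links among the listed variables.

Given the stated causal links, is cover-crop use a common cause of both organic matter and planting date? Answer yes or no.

Cover-crop use has no stated causal path to organic matter. A confounder must cause both variables, so cover-crop use does not qualify.

no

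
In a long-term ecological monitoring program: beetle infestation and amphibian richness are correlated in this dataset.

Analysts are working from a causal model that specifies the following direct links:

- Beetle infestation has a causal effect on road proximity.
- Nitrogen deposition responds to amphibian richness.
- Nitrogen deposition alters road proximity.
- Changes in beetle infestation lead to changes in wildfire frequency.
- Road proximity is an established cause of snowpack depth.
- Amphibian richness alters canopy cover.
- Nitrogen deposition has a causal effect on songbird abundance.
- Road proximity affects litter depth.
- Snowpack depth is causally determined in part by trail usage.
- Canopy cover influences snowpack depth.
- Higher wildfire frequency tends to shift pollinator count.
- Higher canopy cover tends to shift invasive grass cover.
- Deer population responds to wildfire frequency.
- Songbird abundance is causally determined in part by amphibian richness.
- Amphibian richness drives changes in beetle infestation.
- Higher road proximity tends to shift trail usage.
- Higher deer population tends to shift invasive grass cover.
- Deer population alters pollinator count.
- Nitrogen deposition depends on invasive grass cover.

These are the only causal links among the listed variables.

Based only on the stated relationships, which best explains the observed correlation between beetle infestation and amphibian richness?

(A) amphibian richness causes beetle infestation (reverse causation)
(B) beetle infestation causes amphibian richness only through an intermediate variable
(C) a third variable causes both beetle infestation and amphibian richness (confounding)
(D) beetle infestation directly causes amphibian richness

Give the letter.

A

The stated link runs amphibian richness → beetle infestation; beetle infestation has no causal path to amphibian richness. No variable causes both, so confounding is ruled out. The correlation reflects reverse causation.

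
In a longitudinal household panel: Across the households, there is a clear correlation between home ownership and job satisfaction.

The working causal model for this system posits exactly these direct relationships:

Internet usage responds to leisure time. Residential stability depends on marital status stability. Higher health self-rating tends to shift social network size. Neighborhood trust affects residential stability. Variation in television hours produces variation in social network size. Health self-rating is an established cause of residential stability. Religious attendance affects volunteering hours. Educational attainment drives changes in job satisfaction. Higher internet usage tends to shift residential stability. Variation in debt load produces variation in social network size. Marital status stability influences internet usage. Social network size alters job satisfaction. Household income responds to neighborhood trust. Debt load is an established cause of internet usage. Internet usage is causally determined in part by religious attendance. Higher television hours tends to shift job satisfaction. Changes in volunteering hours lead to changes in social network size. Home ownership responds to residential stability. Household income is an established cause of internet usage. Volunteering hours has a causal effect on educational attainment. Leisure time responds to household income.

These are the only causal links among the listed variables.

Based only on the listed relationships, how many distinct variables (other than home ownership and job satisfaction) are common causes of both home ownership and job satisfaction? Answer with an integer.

3

The common causes are: debt load (to home ownership via debt load → internet usage → residential stability → home ownership; to job satisfaction via debt load → social network size → job satisfaction); health self-rating (to home ownership via health self-rating → residential stability → home ownership; to job satisfaction via health self-rating → social network size → job satisfaction); religious attendance (to home ownership via religious attendance → internet usage → residential stability → home ownership; to job satisfaction via religious attendance → volunteering hours → social network size → job satisfaction).
Every other variable lacks a causal path to at least one of home ownership and job satisfaction.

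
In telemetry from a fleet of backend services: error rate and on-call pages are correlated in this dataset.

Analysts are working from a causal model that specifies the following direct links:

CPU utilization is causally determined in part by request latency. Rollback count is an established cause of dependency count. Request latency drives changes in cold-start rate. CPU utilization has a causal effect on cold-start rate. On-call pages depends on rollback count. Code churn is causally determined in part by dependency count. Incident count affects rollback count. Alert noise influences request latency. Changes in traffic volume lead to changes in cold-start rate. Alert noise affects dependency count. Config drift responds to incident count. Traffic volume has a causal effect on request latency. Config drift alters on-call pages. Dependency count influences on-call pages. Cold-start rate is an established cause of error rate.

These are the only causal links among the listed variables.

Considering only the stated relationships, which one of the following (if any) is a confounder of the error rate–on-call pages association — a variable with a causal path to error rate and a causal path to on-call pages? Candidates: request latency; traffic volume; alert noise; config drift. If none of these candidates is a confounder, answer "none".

alert noise

Alert noise causes error rate (alert noise → request latency → cold-start rate → error rate) and also causes on-call pages (alert noise → dependency count → on-call pages); it is a common cause of both.
Each of the other candidates lacks a causal path to at least one of error rate and on-call pages, so they do not confound the relationship.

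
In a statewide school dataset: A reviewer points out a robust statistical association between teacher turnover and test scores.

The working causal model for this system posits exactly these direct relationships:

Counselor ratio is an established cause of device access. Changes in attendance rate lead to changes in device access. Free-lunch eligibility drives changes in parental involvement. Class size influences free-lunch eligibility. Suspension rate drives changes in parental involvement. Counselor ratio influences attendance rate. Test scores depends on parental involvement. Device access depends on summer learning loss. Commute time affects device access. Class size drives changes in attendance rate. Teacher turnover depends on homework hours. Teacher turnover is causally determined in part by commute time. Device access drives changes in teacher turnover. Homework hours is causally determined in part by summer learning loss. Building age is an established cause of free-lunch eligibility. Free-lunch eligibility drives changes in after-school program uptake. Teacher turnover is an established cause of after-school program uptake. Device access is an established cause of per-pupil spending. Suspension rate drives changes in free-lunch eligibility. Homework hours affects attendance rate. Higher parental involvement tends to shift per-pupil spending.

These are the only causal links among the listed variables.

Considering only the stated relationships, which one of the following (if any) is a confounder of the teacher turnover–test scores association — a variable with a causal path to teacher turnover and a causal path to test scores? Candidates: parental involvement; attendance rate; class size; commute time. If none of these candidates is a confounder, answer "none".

class size

Class size causes teacher turnover (class size → attendance rate → device access → teacher turnover) and also causes test scores (class size → free-lunch eligibility → parental involvement → test scores); it is a common cause of both.
Each of the other candidates lacks a causal path to at least one of teacher turnover and test scores, so they do not confound the relationship.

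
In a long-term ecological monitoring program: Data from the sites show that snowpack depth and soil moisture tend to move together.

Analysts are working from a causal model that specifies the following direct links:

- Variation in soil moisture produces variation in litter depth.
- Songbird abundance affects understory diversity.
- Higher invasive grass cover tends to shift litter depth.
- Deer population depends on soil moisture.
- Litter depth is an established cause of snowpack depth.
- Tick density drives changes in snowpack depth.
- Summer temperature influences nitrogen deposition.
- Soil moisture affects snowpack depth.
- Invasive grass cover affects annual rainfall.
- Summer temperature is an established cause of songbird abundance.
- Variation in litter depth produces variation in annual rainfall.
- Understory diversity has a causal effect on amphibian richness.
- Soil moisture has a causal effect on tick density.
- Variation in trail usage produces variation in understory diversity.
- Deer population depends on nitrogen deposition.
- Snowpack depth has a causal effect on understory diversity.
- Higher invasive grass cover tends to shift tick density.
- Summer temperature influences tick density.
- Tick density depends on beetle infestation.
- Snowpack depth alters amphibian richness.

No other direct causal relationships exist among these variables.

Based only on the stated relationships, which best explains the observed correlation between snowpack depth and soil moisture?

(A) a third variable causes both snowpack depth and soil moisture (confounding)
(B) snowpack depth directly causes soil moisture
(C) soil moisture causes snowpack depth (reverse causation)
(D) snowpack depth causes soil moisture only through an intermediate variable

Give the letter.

The stated link runs soil moisture → snowpack depth; snowpack depth has no causal path to soil moisture. No variable causes both, so confounding is ruled out. The correlation reflects reverse causation.

C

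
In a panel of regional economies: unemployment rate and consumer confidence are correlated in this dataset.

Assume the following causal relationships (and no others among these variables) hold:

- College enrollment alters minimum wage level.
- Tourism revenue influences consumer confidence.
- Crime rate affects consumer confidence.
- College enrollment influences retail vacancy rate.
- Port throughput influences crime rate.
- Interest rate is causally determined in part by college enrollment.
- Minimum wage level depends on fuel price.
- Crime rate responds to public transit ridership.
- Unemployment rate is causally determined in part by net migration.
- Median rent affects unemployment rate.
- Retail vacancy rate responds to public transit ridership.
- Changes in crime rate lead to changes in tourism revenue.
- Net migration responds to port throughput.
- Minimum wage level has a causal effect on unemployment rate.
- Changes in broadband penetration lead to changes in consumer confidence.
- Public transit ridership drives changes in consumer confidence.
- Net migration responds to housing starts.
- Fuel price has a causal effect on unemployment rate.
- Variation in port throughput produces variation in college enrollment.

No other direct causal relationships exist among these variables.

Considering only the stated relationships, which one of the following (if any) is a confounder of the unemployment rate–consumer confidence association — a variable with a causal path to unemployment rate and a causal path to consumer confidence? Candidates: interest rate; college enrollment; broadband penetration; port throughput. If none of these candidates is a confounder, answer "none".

port throughput

Port throughput causes unemployment rate (port throughput → net migration → unemployment rate) and also causes consumer confidence (port throughput → crime rate → consumer confidence); it is a common cause of both.
Each of the other candidates lacks a causal path to at least one of unemployment rate and consumer confidence, so they do not confound the relationship.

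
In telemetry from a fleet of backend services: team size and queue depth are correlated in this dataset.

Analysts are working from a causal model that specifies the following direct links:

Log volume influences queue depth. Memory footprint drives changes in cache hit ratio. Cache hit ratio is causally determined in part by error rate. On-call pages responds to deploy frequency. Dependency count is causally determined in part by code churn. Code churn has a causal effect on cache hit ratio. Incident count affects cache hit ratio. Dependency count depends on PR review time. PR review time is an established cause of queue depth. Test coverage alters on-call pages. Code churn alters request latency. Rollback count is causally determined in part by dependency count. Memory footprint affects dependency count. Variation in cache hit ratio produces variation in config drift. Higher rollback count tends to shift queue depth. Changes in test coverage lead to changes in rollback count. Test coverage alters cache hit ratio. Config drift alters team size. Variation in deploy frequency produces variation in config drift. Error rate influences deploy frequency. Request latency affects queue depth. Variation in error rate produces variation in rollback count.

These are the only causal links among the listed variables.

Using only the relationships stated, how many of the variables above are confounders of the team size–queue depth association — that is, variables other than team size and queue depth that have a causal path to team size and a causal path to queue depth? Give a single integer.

The common causes are: code churn (to team size via code churn → cache hit ratio → config drift → team size; to queue depth via code churn → request latency → queue depth); error rate (to team size via error rate → deploy frequency → config drift → team size; to queue depth via error rate → rollback count → queue depth); memory footprint (to team size via memory footprint → cache hit ratio → config drift → team size; to queue depth via memory footprint → dependency count → rollback count → queue depth); test coverage (to team size via test coverage → cache hit ratio → config drift → team size; to queue depth via test coverage → rollback count → queue depth).
Every other variable lacks a causal path to at least one of team size and queue depth.

4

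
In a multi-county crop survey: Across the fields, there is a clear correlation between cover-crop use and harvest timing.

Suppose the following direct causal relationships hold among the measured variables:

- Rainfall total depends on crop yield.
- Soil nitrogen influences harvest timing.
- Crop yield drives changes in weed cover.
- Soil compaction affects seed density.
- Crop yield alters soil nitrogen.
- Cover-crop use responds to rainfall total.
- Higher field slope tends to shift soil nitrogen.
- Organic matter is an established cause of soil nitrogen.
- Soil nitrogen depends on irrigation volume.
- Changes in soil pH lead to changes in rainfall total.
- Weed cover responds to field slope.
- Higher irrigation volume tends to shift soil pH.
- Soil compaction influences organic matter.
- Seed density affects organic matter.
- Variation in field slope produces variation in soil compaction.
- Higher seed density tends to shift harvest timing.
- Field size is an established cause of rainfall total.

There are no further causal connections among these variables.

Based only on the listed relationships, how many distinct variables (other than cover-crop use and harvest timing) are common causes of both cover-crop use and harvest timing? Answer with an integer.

The common causes are: crop yield (to cover-crop use via crop yield → rainfall total → cover-crop use; to harvest timing via crop yield → soil nitrogen → harvest timing); irrigation volume (to cover-crop use via irrigation volume → soil pH → rainfall total → cover-crop use; to harvest timing via irrigation volume → soil nitrogen → harvest timing).
Every other variable lacks a causal path to at least one of cover-crop use and harvest timing.

2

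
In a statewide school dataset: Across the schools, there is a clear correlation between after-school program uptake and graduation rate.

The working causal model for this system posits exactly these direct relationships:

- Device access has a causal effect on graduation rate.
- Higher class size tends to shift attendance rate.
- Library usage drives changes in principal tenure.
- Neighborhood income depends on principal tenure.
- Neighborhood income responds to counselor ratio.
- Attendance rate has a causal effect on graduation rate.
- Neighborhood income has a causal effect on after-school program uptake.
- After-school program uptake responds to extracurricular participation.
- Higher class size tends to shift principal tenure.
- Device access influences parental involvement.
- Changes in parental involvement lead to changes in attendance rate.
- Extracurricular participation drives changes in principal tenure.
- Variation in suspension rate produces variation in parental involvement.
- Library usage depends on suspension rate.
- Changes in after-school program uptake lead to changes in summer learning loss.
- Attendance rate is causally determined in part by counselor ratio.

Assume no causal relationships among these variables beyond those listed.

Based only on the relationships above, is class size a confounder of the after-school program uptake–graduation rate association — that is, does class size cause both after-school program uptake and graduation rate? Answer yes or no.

yes

Class size has a causal path to after-school program uptake (class size → principal tenure → neighborhood income → after-school program uptake) and to graduation rate (class size → attendance rate → graduation rate), so it is a common cause of both — a confounder.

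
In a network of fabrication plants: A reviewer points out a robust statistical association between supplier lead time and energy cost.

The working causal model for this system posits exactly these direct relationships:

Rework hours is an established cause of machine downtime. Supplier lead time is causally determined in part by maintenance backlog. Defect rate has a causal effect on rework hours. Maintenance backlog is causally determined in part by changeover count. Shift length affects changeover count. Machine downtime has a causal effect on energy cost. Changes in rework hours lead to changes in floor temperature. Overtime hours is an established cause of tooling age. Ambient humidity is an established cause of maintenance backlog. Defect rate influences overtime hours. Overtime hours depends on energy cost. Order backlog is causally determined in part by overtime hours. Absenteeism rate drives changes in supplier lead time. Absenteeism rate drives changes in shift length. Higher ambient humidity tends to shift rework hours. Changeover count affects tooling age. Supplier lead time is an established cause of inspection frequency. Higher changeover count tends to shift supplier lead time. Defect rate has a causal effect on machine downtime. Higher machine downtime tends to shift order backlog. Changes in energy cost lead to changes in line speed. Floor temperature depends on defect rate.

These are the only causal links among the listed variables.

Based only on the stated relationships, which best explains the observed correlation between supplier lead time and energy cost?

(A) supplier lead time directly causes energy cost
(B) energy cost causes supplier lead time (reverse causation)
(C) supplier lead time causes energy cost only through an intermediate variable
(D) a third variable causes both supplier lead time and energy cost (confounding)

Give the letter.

D

Ambient humidity causes supplier lead time (ambient humidity → maintenance backlog → supplier lead time) and energy cost (ambient humidity → rework hours → machine downtime → energy cost) — a common cause creating the correlation.
There is no stated path from supplier lead time to energy cost or from energy cost to supplier lead time, so neither direct nor reverse causation applies.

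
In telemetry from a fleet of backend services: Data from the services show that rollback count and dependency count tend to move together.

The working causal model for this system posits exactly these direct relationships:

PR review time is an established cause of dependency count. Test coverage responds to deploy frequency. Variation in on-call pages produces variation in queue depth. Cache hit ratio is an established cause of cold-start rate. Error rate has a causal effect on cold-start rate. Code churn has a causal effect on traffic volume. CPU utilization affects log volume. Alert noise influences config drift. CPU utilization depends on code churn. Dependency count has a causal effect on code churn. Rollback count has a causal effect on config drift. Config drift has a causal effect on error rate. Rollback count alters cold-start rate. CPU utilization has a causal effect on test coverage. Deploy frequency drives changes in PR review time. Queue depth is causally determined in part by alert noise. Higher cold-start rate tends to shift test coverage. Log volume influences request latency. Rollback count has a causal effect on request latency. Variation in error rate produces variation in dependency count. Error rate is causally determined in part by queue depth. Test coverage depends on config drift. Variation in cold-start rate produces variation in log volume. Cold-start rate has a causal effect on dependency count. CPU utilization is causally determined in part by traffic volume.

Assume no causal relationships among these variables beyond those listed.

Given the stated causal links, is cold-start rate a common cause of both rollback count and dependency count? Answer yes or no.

no

Cold-start rate has no stated causal path to rollback count. A confounder must cause both variables, so cold-start rate does not qualify.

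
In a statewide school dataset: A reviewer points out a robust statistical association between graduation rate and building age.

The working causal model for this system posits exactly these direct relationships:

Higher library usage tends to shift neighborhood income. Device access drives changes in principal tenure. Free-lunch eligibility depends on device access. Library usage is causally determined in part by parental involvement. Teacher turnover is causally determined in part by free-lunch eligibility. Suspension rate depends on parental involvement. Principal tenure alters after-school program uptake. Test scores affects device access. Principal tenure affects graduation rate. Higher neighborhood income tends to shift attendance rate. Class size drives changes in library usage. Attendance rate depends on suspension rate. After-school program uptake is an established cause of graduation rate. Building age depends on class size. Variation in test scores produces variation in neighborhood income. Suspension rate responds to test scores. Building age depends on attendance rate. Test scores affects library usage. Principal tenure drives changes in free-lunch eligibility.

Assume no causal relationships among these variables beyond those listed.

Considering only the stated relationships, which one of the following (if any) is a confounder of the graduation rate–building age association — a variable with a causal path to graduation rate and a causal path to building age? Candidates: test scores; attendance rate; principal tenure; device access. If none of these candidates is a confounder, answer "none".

test scores

Test scores causes graduation rate (test scores → device access → principal tenure → graduation rate) and also causes building age (test scores → suspension rate → attendance rate → building age); it is a common cause of both.
Each of the other candidates lacks a causal path to at least one of graduation rate and building age, so they do not confound the relationship.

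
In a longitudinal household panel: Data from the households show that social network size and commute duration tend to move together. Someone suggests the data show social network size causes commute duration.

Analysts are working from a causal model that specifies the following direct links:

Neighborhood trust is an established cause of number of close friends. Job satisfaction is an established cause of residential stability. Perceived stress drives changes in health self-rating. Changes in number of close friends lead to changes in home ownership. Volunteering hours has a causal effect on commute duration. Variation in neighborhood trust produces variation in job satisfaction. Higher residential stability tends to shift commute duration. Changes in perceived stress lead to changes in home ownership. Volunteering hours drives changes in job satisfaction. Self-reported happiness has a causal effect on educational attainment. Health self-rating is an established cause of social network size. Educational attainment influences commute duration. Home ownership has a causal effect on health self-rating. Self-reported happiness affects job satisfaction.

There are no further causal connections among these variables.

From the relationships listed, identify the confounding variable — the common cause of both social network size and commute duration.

Neighborhood trust has a causal path to social network size (neighborhood trust → number of close friends → home ownership → health self-rating → social network size) and a separate causal path to commute duration (neighborhood trust → job satisfaction → residential stability → commute duration), so it is a common cause of both.
No stated relationship gives social network size a causal route to commute duration, so the correlation is explained by the shared upstream cause rather than a direct effect.

neighborhood trust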